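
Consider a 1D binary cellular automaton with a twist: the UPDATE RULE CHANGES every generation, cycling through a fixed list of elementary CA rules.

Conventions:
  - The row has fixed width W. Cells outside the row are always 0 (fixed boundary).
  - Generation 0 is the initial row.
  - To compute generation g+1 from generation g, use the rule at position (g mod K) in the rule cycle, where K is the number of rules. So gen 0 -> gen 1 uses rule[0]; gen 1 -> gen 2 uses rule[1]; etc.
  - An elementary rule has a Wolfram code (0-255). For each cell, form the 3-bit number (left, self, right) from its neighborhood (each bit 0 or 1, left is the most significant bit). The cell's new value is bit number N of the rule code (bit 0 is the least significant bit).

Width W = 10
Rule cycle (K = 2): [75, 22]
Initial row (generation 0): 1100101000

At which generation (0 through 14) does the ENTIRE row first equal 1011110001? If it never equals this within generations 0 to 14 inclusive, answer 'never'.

Gen 0: 1100101000
Gen 1 (rule 75): 1101000011
Gen 2 (rule 22): 0001100100
Gen 3 (rule 75): 1111101001
Gen 4 (rule 22): 0000001111
Gen 5 (rule 75): 1111111001
Gen 6 (rule 22): 0000000111
Gen 7 (rule 75): 1111111101
Gen 8 (rule 22): 0000000001
Gen 9 (rule 75): 1111111110
Gen 10 (rule 22): 0000000001
Gen 11 (rule 75): 1111111110
Gen 12 (rule 22): 0000000001
Gen 13 (rule 75): 1111111110
Gen 14 (rule 22): 0000000001

Answer: never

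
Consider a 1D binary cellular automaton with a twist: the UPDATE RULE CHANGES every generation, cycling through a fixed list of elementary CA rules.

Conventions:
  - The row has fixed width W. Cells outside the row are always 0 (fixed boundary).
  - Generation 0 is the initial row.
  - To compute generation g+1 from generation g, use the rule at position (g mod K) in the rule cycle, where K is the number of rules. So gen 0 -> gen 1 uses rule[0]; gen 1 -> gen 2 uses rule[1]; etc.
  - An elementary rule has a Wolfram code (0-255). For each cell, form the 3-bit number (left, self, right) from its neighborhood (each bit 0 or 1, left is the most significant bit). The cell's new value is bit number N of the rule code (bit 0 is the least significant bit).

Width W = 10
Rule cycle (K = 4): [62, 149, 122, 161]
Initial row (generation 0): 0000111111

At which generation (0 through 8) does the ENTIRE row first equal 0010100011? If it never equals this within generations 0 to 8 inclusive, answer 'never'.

Gen 0: 0000111111
Gen 1 (rule 62): 0001100000
Gen 2 (rule 149): 1100011111
Gen 3 (rule 122): 1110110001
Gen 4 (rule 161): 0101000100
Gen 5 (rule 62): 1111101110
Gen 6 (rule 149): 0111000101
Gen 7 (rule 122): 1101101010
Gen 8 (rule 161): 0010010100

Answer: never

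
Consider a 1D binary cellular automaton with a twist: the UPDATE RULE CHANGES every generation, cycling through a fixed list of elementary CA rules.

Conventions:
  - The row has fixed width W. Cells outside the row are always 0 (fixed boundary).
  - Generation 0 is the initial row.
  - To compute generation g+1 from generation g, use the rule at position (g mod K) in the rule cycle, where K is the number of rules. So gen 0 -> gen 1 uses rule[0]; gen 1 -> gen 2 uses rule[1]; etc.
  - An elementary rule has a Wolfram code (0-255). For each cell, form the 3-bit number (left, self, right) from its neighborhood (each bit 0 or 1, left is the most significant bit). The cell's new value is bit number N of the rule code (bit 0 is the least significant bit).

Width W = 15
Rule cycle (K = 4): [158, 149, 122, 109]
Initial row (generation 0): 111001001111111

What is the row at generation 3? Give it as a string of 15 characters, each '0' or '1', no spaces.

Gen 0: 111001001111111
Gen 1 (rule 158): 110111111111110
Gen 2 (rule 149): 000011111111101
Gen 3 (rule 122): 000110000000110

Answer: 000110000000110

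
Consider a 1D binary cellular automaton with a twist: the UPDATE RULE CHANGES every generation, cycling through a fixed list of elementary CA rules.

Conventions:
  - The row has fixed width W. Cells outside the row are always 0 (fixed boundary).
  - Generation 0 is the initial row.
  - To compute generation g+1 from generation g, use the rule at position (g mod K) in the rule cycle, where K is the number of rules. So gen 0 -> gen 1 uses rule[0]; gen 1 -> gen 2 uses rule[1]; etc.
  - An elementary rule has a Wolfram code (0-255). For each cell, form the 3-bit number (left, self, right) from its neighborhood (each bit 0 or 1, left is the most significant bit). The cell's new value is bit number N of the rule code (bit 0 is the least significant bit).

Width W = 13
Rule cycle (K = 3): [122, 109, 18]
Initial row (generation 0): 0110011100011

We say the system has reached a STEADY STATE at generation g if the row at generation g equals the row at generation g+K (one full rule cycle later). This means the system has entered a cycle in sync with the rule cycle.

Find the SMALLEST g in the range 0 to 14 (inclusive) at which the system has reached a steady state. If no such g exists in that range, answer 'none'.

Answer: 6

Derivation:
Gen 0: 0110011100011
Gen 1 (rule 122): 1111110110111
Gen 2 (rule 109): 1000011111101
Gen 3 (rule 18): 0100100000000
Gen 4 (rule 122): 1011010000000
Gen 5 (rule 109): 1111110111111
Gen 6 (rule 18): 0000000000000
Gen 7 (rule 122): 0000000000000
Gen 8 (rule 109): 1111111111111
Gen 9 (rule 18): 0000000000000
Gen 10 (rule 122): 0000000000000
Gen 11 (rule 109): 1111111111111
Gen 12 (rule 18): 0000000000000
Gen 13 (rule 122): 0000000000000
Gen 14 (rule 109): 1111111111111
Gen 15 (rule 18): 0000000000000
Gen 16 (rule 122): 0000000000000
Gen 17 (rule 109): 1111111111111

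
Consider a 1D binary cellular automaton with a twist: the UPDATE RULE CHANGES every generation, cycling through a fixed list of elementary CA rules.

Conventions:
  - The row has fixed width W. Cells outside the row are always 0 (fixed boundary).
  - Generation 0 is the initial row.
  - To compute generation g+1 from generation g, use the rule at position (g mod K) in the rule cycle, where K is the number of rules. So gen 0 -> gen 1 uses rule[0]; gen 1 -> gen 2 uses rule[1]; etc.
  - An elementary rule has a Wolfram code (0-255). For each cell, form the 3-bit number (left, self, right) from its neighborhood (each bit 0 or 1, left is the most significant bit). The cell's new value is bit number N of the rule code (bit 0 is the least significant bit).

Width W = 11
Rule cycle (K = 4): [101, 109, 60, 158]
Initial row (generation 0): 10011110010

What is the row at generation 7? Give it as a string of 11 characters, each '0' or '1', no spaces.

Answer: 01011111011

Derivation:
Gen 0: 10011110010
Gen 1 (rule 101): 10000010010
Gen 2 (rule 109): 10111010010
Gen 3 (rule 60): 11100111011
Gen 4 (rule 158): 11011110010
Gen 5 (rule 101): 01100010010
Gen 6 (rule 109): 01101010010
Gen 7 (rule 60): 01011111011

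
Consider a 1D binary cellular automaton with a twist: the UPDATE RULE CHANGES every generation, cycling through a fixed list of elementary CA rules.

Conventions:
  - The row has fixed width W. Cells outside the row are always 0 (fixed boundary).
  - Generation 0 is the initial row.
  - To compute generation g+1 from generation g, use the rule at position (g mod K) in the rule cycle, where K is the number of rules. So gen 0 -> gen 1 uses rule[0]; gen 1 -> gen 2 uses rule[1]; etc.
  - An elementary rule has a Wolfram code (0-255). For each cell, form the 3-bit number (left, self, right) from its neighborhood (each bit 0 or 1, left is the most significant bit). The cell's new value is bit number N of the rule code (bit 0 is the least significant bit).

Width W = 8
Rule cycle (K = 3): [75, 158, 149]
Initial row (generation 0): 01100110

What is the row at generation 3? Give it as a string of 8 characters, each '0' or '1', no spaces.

Gen 0: 01100110
Gen 1 (rule 75): 11101110
Gen 2 (rule 158): 11001101
Gen 3 (rule 149): 00100001

Answer: 00100001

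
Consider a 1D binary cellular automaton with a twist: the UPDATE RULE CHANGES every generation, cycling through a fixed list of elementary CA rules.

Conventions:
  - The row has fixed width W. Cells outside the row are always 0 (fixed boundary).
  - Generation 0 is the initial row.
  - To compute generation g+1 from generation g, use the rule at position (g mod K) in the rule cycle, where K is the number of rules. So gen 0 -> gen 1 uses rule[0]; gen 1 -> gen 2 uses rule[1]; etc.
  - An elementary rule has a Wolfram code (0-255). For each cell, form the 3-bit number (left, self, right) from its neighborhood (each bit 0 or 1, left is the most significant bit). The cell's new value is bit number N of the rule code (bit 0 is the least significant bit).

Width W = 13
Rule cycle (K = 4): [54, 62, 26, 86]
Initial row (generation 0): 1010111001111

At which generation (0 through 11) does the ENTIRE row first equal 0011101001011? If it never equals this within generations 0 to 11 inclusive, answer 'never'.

Gen 0: 1010111001111
Gen 1 (rule 54): 1111000110000
Gen 2 (rule 62): 1000101101000
Gen 3 (rule 26): 0101001000100
Gen 4 (rule 86): 1101111101110
Gen 5 (rule 54): 0010000010001
Gen 6 (rule 62): 0111000111011
Gen 7 (rule 26): 1100101100010
Gen 8 (rule 86): 0111100110111
Gen 9 (rule 54): 1000011001000
Gen 10 (rule 62): 1100110111100
Gen 11 (rule 26): 1011100100010

Answer: never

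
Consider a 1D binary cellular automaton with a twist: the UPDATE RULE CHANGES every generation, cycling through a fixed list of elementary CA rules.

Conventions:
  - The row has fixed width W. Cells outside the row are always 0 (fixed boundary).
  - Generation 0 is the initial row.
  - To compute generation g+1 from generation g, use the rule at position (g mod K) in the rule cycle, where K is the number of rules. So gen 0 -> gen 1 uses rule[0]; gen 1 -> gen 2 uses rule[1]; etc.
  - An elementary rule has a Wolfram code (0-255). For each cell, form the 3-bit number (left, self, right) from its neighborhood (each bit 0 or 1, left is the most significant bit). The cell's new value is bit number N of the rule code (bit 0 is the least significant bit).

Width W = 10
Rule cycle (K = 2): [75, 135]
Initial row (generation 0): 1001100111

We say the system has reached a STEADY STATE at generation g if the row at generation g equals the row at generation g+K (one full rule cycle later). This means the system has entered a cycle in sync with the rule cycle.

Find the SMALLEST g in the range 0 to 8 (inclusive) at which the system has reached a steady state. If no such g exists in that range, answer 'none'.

Answer: none

Derivation:
Gen 0: 1001100111
Gen 1 (rule 75): 0011101101
Gen 2 (rule 135): 1101000001
Gen 3 (rule 75): 1100011110
Gen 4 (rule 135): 0001101100
Gen 5 (rule 75): 1111101101
Gen 6 (rule 135): 0111000001
Gen 7 (rule 75): 1101011110
Gen 8 (rule 135): 0001001100
Gen 9 (rule 75): 1110011101
Gen 10 (rule 135): 0100101001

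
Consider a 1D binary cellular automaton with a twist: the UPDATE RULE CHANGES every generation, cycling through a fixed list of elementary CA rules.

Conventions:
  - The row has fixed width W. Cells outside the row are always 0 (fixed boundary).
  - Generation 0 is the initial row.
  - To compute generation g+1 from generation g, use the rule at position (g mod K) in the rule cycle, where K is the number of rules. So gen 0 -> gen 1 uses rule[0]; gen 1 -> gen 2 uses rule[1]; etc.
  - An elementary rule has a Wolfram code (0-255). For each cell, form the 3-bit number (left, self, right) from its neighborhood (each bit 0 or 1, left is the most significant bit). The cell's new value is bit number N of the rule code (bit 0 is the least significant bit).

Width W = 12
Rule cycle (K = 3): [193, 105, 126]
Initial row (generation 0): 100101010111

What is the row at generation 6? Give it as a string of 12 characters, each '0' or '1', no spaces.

Gen 0: 100101010111
Gen 1 (rule 193): 000000000011
Gen 2 (rule 105): 111111111011
Gen 3 (rule 126): 100000001111
Gen 4 (rule 193): 001111100111
Gen 5 (rule 105): 101000100101
Gen 6 (rule 126): 111101111111

Answer: 111101111111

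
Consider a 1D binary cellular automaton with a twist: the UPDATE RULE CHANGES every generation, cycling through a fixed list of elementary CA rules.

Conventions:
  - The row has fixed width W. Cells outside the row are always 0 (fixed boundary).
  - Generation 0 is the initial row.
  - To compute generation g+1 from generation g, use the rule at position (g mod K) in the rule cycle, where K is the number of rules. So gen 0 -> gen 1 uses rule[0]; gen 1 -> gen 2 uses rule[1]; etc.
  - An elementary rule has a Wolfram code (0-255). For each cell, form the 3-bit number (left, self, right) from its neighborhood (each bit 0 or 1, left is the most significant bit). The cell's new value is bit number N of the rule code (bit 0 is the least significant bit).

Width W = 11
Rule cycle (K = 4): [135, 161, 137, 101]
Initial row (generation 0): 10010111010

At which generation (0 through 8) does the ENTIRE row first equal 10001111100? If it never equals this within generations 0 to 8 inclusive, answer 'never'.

Gen 0: 10010111010
Gen 1 (rule 135): 10110010010
Gen 2 (rule 161): 01000000000
Gen 3 (rule 137): 00011111111
Gen 4 (rule 101): 11000000001
Gen 5 (rule 135): 00011111111
Gen 6 (rule 161): 11001111110
Gen 7 (rule 137): 10001111100
Gen 8 (rule 101): 10100000101

Answer: 7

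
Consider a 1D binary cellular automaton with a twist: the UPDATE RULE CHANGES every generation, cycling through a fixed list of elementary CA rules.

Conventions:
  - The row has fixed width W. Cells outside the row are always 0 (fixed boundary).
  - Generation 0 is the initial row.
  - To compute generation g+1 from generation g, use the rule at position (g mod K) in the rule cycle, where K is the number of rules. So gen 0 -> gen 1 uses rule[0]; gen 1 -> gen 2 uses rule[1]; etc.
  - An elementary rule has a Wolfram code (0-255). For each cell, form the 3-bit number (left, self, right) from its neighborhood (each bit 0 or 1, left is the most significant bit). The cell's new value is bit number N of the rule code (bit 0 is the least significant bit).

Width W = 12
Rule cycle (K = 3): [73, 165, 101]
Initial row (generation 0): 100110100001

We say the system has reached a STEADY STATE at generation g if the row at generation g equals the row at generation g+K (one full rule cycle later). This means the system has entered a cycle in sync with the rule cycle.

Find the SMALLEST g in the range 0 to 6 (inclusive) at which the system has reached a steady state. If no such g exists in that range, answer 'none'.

Answer: 1

Derivation:
Gen 0: 100110100001
Gen 1 (rule 73): 000110001100
Gen 2 (rule 165): 110000100001
Gen 3 (rule 101): 010110101101
Gen 4 (rule 73): 000110001100
Gen 5 (rule 165): 110000100001
Gen 6 (rule 101): 010110101101
Gen 7 (rule 73): 000110001100
Gen 8 (rule 165): 110000100001
Gen 9 (rule 101): 010110101101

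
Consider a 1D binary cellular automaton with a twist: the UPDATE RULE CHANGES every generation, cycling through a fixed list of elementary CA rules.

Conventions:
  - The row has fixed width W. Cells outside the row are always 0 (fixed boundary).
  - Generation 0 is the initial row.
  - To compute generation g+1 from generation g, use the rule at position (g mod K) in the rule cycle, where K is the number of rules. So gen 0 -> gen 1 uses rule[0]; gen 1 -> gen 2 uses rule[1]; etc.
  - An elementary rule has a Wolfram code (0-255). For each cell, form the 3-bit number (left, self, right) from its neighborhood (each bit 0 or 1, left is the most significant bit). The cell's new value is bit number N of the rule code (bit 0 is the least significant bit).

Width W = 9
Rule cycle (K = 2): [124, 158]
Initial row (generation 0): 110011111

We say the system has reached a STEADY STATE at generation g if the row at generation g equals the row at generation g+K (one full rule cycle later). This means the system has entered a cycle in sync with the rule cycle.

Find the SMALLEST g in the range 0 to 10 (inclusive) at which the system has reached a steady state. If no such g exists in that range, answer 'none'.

Gen 0: 110011111
Gen 1 (rule 124): 111010001
Gen 2 (rule 158): 110011011
Gen 3 (rule 124): 111011111
Gen 4 (rule 158): 110011110
Gen 5 (rule 124): 111010011
Gen 6 (rule 158): 110011110
Gen 7 (rule 124): 111010011
Gen 8 (rule 158): 110011110
Gen 9 (rule 124): 111010011
Gen 10 (rule 158): 110011110
Gen 11 (rule 124): 111010011
Gen 12 (rule 158): 110011110

Answer: 4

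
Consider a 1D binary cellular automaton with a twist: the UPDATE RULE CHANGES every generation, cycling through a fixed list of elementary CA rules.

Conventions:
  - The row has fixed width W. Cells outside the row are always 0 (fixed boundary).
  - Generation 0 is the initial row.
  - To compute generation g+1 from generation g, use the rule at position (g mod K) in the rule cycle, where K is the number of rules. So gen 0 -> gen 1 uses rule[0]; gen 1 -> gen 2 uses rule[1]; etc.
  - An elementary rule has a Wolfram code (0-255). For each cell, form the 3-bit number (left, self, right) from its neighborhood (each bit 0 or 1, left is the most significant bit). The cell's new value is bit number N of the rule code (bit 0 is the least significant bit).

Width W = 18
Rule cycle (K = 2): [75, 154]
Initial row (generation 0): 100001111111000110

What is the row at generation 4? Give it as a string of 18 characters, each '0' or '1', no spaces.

Gen 0: 100001111111000110
Gen 1 (rule 75): 001111000001011110
Gen 2 (rule 154): 011110100010011101
Gen 3 (rule 75): 110010001100110100
Gen 4 (rule 154): 101101011011100010

Answer: 101101011011100010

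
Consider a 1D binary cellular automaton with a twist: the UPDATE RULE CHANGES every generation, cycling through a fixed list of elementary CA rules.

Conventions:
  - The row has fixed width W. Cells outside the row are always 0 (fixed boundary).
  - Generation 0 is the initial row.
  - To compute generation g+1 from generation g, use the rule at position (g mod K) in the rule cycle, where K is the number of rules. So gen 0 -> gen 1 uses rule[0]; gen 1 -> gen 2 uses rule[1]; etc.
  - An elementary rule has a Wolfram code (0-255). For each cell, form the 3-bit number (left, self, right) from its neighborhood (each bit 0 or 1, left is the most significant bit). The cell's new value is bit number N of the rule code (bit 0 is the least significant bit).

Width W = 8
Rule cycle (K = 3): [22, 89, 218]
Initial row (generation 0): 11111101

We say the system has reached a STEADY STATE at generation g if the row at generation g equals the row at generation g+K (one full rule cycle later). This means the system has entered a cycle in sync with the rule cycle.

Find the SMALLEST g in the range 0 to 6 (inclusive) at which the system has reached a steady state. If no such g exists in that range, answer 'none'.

Gen 0: 11111101
Gen 1 (rule 22): 00000001
Gen 2 (rule 89): 11111100
Gen 3 (rule 218): 11111110
Gen 4 (rule 22): 00000001
Gen 5 (rule 89): 11111100
Gen 6 (rule 218): 11111110
Gen 7 (rule 22): 00000001
Gen 8 (rule 89): 11111100
Gen 9 (rule 218): 11111110

Answer: 1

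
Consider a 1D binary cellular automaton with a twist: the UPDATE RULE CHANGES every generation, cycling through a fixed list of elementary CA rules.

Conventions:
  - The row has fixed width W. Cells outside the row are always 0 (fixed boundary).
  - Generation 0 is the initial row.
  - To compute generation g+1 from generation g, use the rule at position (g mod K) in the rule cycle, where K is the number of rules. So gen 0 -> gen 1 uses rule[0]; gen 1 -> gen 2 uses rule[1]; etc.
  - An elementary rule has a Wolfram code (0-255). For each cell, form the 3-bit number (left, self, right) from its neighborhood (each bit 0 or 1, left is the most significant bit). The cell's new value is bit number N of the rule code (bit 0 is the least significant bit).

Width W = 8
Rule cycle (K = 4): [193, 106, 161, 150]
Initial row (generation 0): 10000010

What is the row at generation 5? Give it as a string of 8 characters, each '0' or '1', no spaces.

Gen 0: 10000010
Gen 1 (rule 193): 00111000
Gen 2 (rule 106): 01101000
Gen 3 (rule 161): 00010011
Gen 4 (rule 150): 00111100
Gen 5 (rule 193): 10011101

Answer: 10011101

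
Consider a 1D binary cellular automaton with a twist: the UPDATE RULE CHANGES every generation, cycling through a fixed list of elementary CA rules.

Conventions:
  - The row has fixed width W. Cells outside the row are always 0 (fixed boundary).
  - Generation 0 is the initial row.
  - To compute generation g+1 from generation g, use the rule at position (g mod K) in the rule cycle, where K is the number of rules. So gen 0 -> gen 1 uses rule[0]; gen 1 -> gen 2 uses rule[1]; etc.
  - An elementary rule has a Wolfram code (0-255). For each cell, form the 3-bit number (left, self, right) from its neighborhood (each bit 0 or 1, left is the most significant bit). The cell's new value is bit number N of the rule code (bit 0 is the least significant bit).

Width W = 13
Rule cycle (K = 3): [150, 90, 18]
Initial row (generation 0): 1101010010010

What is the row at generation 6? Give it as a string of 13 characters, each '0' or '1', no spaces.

Gen 0: 1101010010010
Gen 1 (rule 150): 0001011111111
Gen 2 (rule 90): 0010010000001
Gen 3 (rule 18): 0101101000010
Gen 4 (rule 150): 1100001100111
Gen 5 (rule 90): 1110011111101
Gen 6 (rule 18): 0001100000000

Answer: 0001100000000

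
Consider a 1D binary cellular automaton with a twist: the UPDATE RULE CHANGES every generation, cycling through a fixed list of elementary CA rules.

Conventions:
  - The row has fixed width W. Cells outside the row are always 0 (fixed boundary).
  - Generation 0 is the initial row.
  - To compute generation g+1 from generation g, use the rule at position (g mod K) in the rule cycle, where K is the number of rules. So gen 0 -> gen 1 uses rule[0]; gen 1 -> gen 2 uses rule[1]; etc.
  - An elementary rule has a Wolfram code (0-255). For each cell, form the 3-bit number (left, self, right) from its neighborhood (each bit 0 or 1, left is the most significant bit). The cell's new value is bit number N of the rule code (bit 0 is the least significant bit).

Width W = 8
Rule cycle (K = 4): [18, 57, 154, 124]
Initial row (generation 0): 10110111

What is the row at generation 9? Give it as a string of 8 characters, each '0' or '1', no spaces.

Gen 0: 10110111
Gen 1 (rule 18): 00000000
Gen 2 (rule 57): 11111111
Gen 3 (rule 154): 11111110
Gen 4 (rule 124): 10000011
Gen 5 (rule 18): 01000100
Gen 6 (rule 57): 00110011
Gen 7 (rule 154): 01101110
Gen 8 (rule 124): 01111011
Gen 9 (rule 18): 10000000

Answer: 10000000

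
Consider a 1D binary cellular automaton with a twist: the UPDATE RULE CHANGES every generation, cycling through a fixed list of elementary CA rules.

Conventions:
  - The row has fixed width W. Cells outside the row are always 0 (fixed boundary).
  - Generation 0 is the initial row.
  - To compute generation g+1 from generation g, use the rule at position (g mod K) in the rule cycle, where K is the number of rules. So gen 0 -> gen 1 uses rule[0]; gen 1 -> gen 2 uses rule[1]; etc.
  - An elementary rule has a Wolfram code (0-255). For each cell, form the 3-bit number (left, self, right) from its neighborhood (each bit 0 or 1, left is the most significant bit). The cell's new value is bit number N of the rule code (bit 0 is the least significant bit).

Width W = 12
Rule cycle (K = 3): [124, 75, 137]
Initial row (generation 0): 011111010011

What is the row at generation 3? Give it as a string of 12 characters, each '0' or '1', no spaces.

Gen 0: 011111010011
Gen 1 (rule 124): 010001111011
Gen 2 (rule 75): 100111001011
Gen 3 (rule 137): 000110000010

Answer: 000110000010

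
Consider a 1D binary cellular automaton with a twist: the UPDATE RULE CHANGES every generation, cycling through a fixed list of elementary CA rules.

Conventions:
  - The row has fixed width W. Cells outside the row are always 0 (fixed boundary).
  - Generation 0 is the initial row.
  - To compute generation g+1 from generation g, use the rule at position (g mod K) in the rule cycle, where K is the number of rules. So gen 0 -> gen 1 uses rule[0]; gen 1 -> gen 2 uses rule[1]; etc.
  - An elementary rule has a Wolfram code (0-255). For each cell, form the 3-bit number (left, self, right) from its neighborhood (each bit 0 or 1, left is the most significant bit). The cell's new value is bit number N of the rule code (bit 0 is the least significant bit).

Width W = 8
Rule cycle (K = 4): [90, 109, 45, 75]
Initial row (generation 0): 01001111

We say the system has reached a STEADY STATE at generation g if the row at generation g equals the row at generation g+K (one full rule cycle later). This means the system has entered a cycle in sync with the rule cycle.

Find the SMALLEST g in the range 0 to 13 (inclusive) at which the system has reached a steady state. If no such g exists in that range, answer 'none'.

Answer: none

Derivation:
Gen 0: 01001111
Gen 1 (rule 90): 10111001
Gen 2 (rule 109): 11101001
Gen 3 (rule 45): 10011001
Gen 4 (rule 75): 00111010
Gen 5 (rule 90): 01101001
Gen 6 (rule 109): 01111001
Gen 7 (rule 45): 01000001
Gen 8 (rule 75): 10011110
Gen 9 (rule 90): 01110011
Gen 10 (rule 109): 01010011
Gen 11 (rule 45): 01110010
Gen 12 (rule 75): 11010100
Gen 13 (rule 90): 11000010
Gen 14 (rule 109): 11011010
Gen 15 (rule 45): 10110110
Gen 16 (rule 75): 00110110
Gen 17 (rule 90): 01110111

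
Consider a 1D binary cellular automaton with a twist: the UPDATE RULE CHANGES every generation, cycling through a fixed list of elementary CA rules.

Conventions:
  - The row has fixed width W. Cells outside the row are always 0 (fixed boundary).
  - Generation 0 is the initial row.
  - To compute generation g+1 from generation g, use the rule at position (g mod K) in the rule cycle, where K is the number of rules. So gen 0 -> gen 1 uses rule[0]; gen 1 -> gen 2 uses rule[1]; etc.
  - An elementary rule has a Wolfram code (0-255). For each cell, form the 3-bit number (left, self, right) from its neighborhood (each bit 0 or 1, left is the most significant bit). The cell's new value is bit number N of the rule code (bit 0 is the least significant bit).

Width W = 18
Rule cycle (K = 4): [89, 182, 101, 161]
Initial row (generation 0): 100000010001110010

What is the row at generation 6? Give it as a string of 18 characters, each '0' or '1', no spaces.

Gen 0: 100000010001110010
Gen 1 (rule 89): 011111001101011001
Gen 2 (rule 182): 101110110011100111
Gen 3 (rule 101): 110011010000100001
Gen 4 (rule 161): 000000100110001100
Gen 5 (rule 89): 111110010111101111
Gen 6 (rule 182): 011101111011010110

Answer: 011101111011010110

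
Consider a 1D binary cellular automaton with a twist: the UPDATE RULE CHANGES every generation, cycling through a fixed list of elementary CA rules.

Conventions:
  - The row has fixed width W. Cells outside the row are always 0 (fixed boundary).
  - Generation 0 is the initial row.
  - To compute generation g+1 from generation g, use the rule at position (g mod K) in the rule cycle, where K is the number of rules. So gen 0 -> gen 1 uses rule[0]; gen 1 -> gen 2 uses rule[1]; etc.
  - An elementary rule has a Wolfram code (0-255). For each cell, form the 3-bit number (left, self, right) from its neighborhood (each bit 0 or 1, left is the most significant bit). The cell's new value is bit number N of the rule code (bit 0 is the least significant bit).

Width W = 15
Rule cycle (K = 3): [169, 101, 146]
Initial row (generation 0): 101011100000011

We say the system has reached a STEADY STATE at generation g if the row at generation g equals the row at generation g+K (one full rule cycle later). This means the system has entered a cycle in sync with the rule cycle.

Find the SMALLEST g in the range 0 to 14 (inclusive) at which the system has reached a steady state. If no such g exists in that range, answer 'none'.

Answer: none

Derivation:
Gen 0: 101011100000011
Gen 1 (rule 169): 010111001111010
Gen 2 (rule 101): 011001000001110
Gen 3 (rule 146): 100110100010101
Gen 4 (rule 169): 000101001001010
Gen 5 (rule 101): 110111001001110
Gen 6 (rule 146): 000010110110101
Gen 7 (rule 169): 111001101101010
Gen 8 (rule 101): 001000110111110
Gen 9 (rule 146): 010101000011101
Gen 10 (rule 169): 001010011011010
Gen 11 (rule 101): 101110001101110
Gen 12 (rule 146): 000101010000101
Gen 13 (rule 169): 110010100110010
Gen 14 (rule 101): 010011100010010
Gen 15 (rule 146): 101101010101101
Gen 16 (rule 169): 011010101011010
Gen 17 (rule 101): 001111111101110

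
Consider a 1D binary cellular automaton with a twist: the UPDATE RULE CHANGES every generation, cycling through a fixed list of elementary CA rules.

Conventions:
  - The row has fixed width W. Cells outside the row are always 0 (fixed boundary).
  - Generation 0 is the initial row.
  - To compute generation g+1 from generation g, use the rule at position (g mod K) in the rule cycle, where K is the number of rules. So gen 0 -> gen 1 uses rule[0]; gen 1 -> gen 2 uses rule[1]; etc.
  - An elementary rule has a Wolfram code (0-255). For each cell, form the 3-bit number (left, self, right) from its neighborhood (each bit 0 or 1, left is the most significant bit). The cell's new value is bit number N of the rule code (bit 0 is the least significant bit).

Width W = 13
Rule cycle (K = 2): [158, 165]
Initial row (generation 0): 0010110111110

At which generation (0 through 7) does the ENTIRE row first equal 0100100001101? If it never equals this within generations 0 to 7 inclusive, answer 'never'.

Gen 0: 0010110111110
Gen 1 (rule 158): 0110100111101
Gen 2 (rule 165): 0001100011011
Gen 3 (rule 158): 0011010110010
Gen 4 (rule 165): 1000111000010
Gen 5 (rule 158): 1101110100111
Gen 6 (rule 165): 0010101100010
Gen 7 (rule 158): 0110101010111

Answer: never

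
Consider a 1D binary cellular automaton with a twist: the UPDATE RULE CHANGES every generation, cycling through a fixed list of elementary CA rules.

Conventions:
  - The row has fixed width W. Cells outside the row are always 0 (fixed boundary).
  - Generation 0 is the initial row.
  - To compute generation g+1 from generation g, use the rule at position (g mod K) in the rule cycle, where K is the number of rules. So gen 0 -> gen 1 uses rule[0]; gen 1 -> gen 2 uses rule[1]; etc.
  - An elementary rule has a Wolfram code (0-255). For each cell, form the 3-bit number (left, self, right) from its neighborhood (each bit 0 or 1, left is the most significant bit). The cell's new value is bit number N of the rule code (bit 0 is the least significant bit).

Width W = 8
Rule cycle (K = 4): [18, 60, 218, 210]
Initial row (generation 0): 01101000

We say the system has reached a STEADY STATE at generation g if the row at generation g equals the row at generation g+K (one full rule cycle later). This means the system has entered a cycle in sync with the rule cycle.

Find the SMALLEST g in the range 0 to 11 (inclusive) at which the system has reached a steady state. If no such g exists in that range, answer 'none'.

Answer: 5

Derivation:
Gen 0: 01101000
Gen 1 (rule 18): 10000100
Gen 2 (rule 60): 11000110
Gen 3 (rule 218): 11101111
Gen 4 (rule 210): 01100111
Gen 5 (rule 18): 10011000
Gen 6 (rule 60): 11010100
Gen 7 (rule 218): 11000010
Gen 8 (rule 210): 01100101
Gen 9 (rule 18): 10011000
Gen 10 (rule 60): 11010100
Gen 11 (rule 218): 11000010
Gen 12 (rule 210): 01100101
Gen 13 (rule 18): 10011000
Gen 14 (rule 60): 11010100
Gen 15 (rule 218): 11000010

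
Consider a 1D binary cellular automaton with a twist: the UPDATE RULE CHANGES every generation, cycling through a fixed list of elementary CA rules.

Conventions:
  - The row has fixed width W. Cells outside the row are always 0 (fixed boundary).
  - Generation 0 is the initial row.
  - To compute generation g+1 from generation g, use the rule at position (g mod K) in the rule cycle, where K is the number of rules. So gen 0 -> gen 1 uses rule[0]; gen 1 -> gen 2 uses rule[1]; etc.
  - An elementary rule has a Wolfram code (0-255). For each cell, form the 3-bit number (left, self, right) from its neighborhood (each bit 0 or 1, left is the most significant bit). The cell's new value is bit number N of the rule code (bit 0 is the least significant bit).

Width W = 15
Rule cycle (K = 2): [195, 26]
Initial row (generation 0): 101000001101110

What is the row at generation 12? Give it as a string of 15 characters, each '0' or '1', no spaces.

Answer: 011000111000100

Derivation:
Gen 0: 101000001101110
Gen 1 (rule 195): 000011110100110
Gen 2 (rule 26): 000110000011101
Gen 3 (rule 195): 111010111101100
Gen 4 (rule 26): 100000100001010
Gen 5 (rule 195): 001111001110000
Gen 6 (rule 26): 011000111001000
Gen 7 (rule 195): 101011011010011
Gen 8 (rule 26): 000010010001110
Gen 9 (rule 195): 111100100110110
Gen 10 (rule 26): 100011011100101
Gen 11 (rule 195): 001101001101000
Gen 12 (rule 26): 011000111000100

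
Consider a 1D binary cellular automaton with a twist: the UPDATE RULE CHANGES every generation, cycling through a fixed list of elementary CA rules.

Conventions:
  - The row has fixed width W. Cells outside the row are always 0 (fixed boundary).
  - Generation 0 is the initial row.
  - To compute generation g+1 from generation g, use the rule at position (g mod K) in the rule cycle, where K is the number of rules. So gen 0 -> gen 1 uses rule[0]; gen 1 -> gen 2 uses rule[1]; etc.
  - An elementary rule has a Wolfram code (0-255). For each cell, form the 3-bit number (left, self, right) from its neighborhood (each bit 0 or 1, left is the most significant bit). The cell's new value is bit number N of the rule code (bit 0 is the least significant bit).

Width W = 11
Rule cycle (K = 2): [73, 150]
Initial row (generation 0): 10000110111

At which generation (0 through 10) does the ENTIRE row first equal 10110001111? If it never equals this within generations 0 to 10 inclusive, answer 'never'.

Gen 0: 10000110111
Gen 1 (rule 73): 00110110101
Gen 2 (rule 150): 01000000101
Gen 3 (rule 73): 00011110000
Gen 4 (rule 150): 00101101000
Gen 5 (rule 73): 10001100011
Gen 6 (rule 150): 11010010100
Gen 7 (rule 73): 11000000001
Gen 8 (rule 150): 00100000011
Gen 9 (rule 73): 10001111011
Gen 10 (rule 150): 11010110000

Answer: never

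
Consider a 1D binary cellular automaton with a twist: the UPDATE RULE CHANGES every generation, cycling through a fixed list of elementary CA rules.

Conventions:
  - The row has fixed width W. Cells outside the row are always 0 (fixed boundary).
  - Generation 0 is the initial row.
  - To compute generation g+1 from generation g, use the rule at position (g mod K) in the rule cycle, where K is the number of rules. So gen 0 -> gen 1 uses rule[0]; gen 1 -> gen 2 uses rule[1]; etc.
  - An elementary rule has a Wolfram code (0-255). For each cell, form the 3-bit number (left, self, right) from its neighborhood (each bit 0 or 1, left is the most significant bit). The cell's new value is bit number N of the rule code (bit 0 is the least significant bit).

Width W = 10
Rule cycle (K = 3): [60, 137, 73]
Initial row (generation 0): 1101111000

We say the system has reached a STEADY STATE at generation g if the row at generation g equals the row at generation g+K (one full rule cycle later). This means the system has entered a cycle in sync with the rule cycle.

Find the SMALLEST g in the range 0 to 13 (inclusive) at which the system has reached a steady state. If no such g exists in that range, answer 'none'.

Answer: none

Derivation:
Gen 0: 1101111000
Gen 1 (rule 60): 1011000100
Gen 2 (rule 137): 0010010001
Gen 3 (rule 73): 1000000100
Gen 4 (rule 60): 1100000110
Gen 5 (rule 137): 1001110100
Gen 6 (rule 73): 0001010001
Gen 7 (rule 60): 0001111001
Gen 8 (rule 137): 1101110000
Gen 9 (rule 73): 1101010111
Gen 10 (rule 60): 1011111100
Gen 11 (rule 137): 0011111001
Gen 12 (rule 73): 1010001000
Gen 13 (rule 60): 1111001100
Gen 14 (rule 137): 1110001001
Gen 15 (rule 73): 1010100000
Gen 16 (rule 60): 1111110000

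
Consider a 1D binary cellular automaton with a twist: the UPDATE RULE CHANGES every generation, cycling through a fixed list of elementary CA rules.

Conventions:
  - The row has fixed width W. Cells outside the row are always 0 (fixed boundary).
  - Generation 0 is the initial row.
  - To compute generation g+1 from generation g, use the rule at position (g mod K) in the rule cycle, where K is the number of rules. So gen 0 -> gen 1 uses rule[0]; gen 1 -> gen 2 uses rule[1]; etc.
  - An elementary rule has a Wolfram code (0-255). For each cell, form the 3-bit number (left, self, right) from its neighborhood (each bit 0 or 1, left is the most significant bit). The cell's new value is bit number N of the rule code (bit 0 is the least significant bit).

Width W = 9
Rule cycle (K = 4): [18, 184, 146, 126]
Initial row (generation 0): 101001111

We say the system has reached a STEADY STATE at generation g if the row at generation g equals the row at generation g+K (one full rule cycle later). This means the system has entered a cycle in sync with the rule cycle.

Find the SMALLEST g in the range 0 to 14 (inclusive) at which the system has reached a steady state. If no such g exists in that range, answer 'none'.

Gen 0: 101001111
Gen 1 (rule 18): 000110000
Gen 2 (rule 184): 000101000
Gen 3 (rule 146): 001000100
Gen 4 (rule 126): 011101110
Gen 5 (rule 18): 100000001
Gen 6 (rule 184): 010000000
Gen 7 (rule 146): 101000000
Gen 8 (rule 126): 111100000
Gen 9 (rule 18): 000010000
Gen 10 (rule 184): 000001000
Gen 11 (rule 146): 000010100
Gen 12 (rule 126): 000111110
Gen 13 (rule 18): 001000001
Gen 14 (rule 184): 000100000
Gen 15 (rule 146): 001010000
Gen 16 (rule 126): 011111000
Gen 17 (rule 18): 100000100
Gen 18 (rule 184): 010000010

Answer: none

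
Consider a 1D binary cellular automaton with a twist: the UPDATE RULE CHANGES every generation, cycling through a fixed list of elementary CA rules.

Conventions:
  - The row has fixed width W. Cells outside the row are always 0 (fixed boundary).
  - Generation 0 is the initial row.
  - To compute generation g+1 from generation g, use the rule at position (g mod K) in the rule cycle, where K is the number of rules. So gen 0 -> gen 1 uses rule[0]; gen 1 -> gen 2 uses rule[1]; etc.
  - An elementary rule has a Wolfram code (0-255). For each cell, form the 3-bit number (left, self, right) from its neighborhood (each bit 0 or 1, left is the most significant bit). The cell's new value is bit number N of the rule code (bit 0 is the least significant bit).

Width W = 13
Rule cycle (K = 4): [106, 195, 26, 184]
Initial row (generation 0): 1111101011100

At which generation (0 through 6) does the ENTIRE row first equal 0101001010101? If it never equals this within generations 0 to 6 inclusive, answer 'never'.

Gen 0: 1111101011100
Gen 1 (rule 106): 1000110110100
Gen 2 (rule 195): 0011010010001
Gen 3 (rule 26): 0110001101010
Gen 4 (rule 184): 0101001010101
Gen 5 (rule 106): 1010010101010
Gen 6 (rule 195): 0000100000000

Answer: 4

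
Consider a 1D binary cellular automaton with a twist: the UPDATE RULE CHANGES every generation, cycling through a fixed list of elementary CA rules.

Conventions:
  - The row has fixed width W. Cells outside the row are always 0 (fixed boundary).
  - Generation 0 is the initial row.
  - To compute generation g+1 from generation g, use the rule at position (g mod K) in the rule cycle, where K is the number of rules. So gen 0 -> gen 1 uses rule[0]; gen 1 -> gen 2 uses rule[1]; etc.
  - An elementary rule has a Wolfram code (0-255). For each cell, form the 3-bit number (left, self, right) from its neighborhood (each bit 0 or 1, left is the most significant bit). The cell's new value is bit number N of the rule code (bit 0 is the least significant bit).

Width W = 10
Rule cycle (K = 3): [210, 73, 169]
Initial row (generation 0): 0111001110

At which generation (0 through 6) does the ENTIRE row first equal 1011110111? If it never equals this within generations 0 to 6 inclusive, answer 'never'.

Answer: 1

Derivation:
Gen 0: 0111001110
Gen 1 (rule 210): 1011110111
Gen 2 (rule 73): 0010010101
Gen 3 (rule 169): 1000001010
Gen 4 (rule 210): 0100010001
Gen 5 (rule 73): 0001000100
Gen 6 (rule 169): 1100010001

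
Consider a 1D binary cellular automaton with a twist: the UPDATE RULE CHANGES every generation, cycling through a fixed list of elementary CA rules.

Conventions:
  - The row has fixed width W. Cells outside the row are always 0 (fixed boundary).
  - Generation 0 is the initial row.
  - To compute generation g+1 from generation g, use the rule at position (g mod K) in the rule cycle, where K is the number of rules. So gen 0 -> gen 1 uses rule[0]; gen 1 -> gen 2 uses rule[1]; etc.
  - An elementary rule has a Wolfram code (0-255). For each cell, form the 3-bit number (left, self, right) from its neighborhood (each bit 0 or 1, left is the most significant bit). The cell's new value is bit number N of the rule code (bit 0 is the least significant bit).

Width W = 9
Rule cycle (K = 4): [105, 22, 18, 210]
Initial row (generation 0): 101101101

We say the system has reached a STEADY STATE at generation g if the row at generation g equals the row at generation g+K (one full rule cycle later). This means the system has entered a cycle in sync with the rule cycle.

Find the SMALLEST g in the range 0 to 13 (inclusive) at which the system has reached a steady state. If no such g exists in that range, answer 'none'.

Answer: 7

Derivation:
Gen 0: 101101101
Gen 1 (rule 105): 011111110
Gen 2 (rule 22): 100000001
Gen 3 (rule 18): 010000010
Gen 4 (rule 210): 101000101
Gen 5 (rule 105): 010010010
Gen 6 (rule 22): 111111111
Gen 7 (rule 18): 000000000
Gen 8 (rule 210): 000000000
Gen 9 (rule 105): 111111111
Gen 10 (rule 22): 000000000
Gen 11 (rule 18): 000000000
Gen 12 (rule 210): 000000000
Gen 13 (rule 105): 111111111
Gen 14 (rule 22): 000000000
Gen 15 (rule 18): 000000000
Gen 16 (rule 210): 000000000
Gen 17 (rule 105): 111111111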